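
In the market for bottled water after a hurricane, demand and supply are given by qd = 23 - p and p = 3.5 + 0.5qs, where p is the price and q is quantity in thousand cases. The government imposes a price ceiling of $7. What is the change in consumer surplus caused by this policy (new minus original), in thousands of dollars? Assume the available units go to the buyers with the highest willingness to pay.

3

Rearranging supply gives qs = 2p - 7. Without the control the market clears where 23 - p = 2p - 7, i.e. p* = 10 and q* = 13.
Since 7 < 10, the ceiling is binding.
At p = 7: qd = 23 - 7 = 16 and qs = 2·7 - 7 = 7.
Consumer surplus without the control is ½ · (23 - 10) · 13 = 84.5.
With the ceiling, 7 units are sold at 7 (assume they go to the highest-value buyers). The demand price at q = 7 is 16, so CS = ½ · [(23 - 7) + (16 - 7)] · 7 = 87.5.
Change in consumer surplus = 87.5 - 84.5 = 3.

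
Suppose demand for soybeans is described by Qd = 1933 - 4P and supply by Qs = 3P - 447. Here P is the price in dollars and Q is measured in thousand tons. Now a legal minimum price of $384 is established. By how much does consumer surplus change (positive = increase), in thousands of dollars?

Equilibrium: 1933 - 4P = 3P - 447, so 2380 = 7P and P* = 340, Q* = 573.
Since 384 > 340, the floor is binding.
At P = 384: Qd = 1933 - 4·384 = 397 and Qs = 3·384 - 447 = 705.
Consumer surplus without the control is ½ · (483.25 - 340) · 573 = 41041.125.
With the floor, consumers buy 397 units at 384, so CS = ½ · (483.25 - 384) · 397 = 19701.125.
Change in consumer surplus = 19701.125 - 41041.125 = -21340.

-21340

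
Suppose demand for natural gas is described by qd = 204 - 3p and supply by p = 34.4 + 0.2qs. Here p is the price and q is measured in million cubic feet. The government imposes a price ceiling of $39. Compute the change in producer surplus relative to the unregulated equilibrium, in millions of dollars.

Rearranging supply gives qs = 5p - 172. In a free market, 204 - 3p = 5p - 172 gives the equilibrium p* = 47, q* = 63.
Since 39 < 47, the ceiling is binding.
At p = 39: qd = 204 - 3·39 = 87 and qs = 5·39 - 172 = 23.
Producer surplus without the control is ½ · (47 - 34.4) · 63 = 396.9.
With the ceiling, producers sell 23 units at 39, so PS = ½ · (39 - 34.4) · 23 = 52.9.
Change in producer surplus = 52.9 - 396.9 = -344.

-344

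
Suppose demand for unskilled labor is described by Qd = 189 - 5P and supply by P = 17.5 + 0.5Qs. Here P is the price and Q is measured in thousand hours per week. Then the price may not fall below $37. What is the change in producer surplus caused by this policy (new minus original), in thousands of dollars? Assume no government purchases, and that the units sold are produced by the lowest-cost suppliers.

Rearranging supply gives Qs = 2P - 35. Without the control the market clears where 189 - 5P = 2P - 35, i.e. P* = 32 and Q* = 29.
Since 37 > 32, the floor is binding.
At P = 37: Qd = 189 - 5·37 = 4 and Qs = 2·37 - 35 = 39.
Producer surplus without the control is ½ · (32 - 17.5) · 29 = 210.25.
With the floor, 4 units are sold at 37. The supply price at Q = 4 is 19.5, so PS = ½ · [(37 - 17.5) + (37 - 19.5)] · 4 = 74.
Change in producer surplus = 74 - 210.25 = -136.25.

-136.25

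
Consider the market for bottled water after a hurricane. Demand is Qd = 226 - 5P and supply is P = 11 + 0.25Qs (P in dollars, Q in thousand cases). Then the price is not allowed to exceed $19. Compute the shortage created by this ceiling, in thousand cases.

Rearranging supply gives Qs = 4P - 44. Setting quantity demanded equal to quantity supplied, 226 - 5P = 4P - 44, gives P* = 30 and Q* = 76.
Since 19 < 30, the ceiling is binding.
At P = 19: Qd = 226 - 5·19 = 131 and Qs = 4·19 - 44 = 32.
Shortage = Qd - Qs = 131 - 32 = 99.

99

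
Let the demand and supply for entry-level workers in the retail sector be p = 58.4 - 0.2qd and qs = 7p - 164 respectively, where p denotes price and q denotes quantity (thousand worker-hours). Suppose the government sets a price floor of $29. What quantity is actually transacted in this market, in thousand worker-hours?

Rearranging demand gives qd = 292 - 5p. Equilibrium: 292 - 5p = 7p - 164, so 456 = 12p and p* = 38, q* = 102.
The floor of 29 is below the equilibrium price 38, so it is not binding; the market clears at p* = 38, q* = 102.

102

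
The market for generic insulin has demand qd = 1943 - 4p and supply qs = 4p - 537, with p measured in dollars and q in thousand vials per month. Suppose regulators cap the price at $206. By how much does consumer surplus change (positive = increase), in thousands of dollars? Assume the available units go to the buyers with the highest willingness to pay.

8216

Without the control the market clears where 1943 - 4p = 4p - 537, i.e. p* = 310 and q* = 703.
Since 206 < 310, the ceiling is binding.
At p = 206: qd = 1943 - 4·206 = 1119 and qs = 4·206 - 537 = 287.
Consumer surplus without the control is ½ · (485.75 - 310) · 703 = 61776.125.
With the ceiling, 287 units are sold at 206 (assume they go to the highest-value buyers). The demand price at q = 287 is 414, so CS = ½ · [(485.75 - 206) + (414 - 206)] · 287 = 69992.125.
Change in consumer surplus = 69992.125 - 61776.125 = 8216.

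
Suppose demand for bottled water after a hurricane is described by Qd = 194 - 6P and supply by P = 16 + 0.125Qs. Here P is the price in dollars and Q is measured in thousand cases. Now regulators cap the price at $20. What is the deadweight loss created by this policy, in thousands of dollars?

Rearranging supply gives Qs = 8P - 128. Equilibrium: 194 - 6P = 8P - 128, so 322 = 14P and P* = 23, Q* = 56.
The ceiling of 20 is below the equilibrium price 23, so it binds.
At P = 20: Qd = 194 - 6·20 = 74 and Qs = 8·20 - 128 = 32.
Quantity traded falls to 32. At Q = 32 the demand price is (194 - 32)/6 = 27 and the supply price is (128 + 32)/8 = 20.
Deadweight loss = ½ · (27 - 20) · (56 - 32) = ½ · 7 · 24 = 84.

84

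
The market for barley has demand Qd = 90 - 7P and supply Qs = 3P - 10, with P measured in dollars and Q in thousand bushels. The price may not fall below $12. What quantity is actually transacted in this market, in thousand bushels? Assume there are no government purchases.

Equilibrium: 90 - 7P = 3P - 10, so 100 = 10P and P* = 10, Q* = 20.
The floor of 12 is above the equilibrium price 10, so it binds.
At P = 12: Qd = 90 - 7·12 = 6 and Qs = 3·12 - 10 = 26.
The quantity actually transacted is the short side, demand: 6.

6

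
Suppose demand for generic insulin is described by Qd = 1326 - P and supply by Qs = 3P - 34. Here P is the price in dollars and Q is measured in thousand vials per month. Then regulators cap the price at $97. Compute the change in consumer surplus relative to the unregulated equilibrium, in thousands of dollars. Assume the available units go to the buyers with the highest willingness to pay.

In a free market, 1326 - P = 3P - 34 gives the equilibrium P* = 340, Q* = 986.
The ceiling of 97 is below the equilibrium price 340, so it binds.
At P = 97: Qd = 1326 - 97 = 1229 and Qs = 3·97 - 34 = 257.
Consumer surplus without the control is ½ · (1326 - 340) · 986 = 486098.
With the ceiling, 257 units are sold at 97 (assume they go to the highest-value buyers). The demand price at Q = 257 is 1069, so CS = ½ · [(1326 - 97) + (1069 - 97)] · 257 = 282828.5.
Change in consumer surplus = 282828.5 - 486098 = -203269.5.

-203269.5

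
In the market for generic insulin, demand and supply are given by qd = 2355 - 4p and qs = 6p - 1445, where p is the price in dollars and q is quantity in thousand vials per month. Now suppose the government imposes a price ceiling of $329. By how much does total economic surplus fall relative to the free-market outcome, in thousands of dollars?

19507.5

In a free market, 2355 - 4p = 6p - 1445 gives the equilibrium p* = 380, q* = 835.
Because the ceiling (329) lies below the market-clearing price, it is binding.
At p = 329: qd = 2355 - 4·329 = 1039 and qs = 6·329 - 1445 = 529.
Quantity traded falls to 529. At q = 529 the demand price is (2355 - 529)/4 = 456.5 and the supply price is (1445 + 529)/6 = 329.
Deadweight loss = ½ · (456.5 - 329) · (835 - 529) = ½ · 127.5 · 306 = 19507.5.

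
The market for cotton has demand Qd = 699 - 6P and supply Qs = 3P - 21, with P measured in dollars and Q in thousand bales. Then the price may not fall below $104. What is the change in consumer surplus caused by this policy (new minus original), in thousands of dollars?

-3528

Without the control the market clears where 699 - 6P = 3P - 21, i.e. P* = 80 and Q* = 219.
The floor of 104 is above the equilibrium price 80, so it binds.
At P = 104: Qd = 699 - 6·104 = 75 and Qs = 3·104 - 21 = 291.
Consumer surplus without the control is ½ · (116.5 - 80) · 219 = 3996.75.
With the floor, consumers buy 75 units at 104, so CS = ½ · (116.5 - 104) · 75 = 468.75.
Change in consumer surplus = 468.75 - 3996.75 = -3528.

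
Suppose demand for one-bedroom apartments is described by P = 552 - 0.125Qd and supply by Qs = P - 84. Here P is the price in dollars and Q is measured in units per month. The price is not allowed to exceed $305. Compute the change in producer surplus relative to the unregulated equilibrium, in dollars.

Rearranging demand gives Qd = 4416 - 8P. Setting quantity demanded equal to quantity supplied, 4416 - 8P = P - 84, gives P* = 500 and Q* = 416.
Since 305 < 500, the ceiling is binding.
At P = 305: Qd = 4416 - 8·305 = 1976 and Qs = 305 - 84 = 221.
Producer surplus without the control is ½ · (500 - 84) · 416 = 86528.
With the ceiling, producers sell 221 units at 305, so PS = ½ · (305 - 84) · 221 = 24420.5.
Change in producer surplus = 24420.5 - 86528 = -62107.5.

-62107.5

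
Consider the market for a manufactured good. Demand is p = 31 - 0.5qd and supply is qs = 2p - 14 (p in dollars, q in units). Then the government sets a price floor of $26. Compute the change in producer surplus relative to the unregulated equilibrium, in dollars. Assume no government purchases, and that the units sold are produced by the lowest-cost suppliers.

Rearranging demand gives qd = 62 - 2p. In a free market, 62 - 2p = 2p - 14 gives the equilibrium p* = 19, q* = 24.
Since 26 > 19, the floor is binding.
At p = 26: qd = 62 - 2·26 = 10 and qs = 2·26 - 14 = 38.
Producer surplus without the control is ½ · (19 - 7) · 24 = 144.
With the floor, 10 units are sold at 26. The supply price at q = 10 is 12, so PS = ½ · [(26 - 7) + (26 - 12)] · 10 = 165.
Change in producer surplus = 165 - 144 = 21.

21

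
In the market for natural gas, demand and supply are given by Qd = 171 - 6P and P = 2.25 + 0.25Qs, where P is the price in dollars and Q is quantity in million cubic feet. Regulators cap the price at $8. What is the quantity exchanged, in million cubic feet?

23

Rearranging supply gives Qs = 4P - 9. Equilibrium: 171 - 6P = 4P - 9, so 180 = 10P and P* = 18, Q* = 63.
The ceiling of 8 is below the equilibrium price 18, so it binds.
At P = 8: Qd = 171 - 6·8 = 123 and Qs = 4·8 - 9 = 23.
The quantity actually transacted is the short side, supply: 23.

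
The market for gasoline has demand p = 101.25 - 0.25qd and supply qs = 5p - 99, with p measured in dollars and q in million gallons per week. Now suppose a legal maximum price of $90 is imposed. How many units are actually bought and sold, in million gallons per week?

Rearranging demand gives qd = 405 - 4p. Without the control the market clears where 405 - 4p = 5p - 99, i.e. p* = 56 and q* = 181.
The ceiling of 90 is above the equilibrium price 56, so it is not binding; the market clears at p* = 56, q* = 181.

181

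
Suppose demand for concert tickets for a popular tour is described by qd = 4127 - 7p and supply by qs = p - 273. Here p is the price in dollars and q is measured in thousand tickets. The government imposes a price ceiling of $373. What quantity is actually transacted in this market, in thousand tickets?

In a free market, 4127 - 7p = p - 273 gives the equilibrium p* = 550, q* = 277.
Because the ceiling (373) lies below the market-clearing price, it is binding.
At p = 373: qd = 4127 - 7·373 = 1516 and qs = 373 - 273 = 100.
The quantity actually transacted is the short side, supply: 100.

100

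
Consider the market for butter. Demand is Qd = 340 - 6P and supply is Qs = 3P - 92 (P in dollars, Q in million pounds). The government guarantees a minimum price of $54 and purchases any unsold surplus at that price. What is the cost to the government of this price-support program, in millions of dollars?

2916

Equilibrium: 340 - 6P = 3P - 92, so 432 = 9P and P* = 48, Q* = 52.
The floor of 54 is above the equilibrium price 48, so it binds.
At P = 54: Qd = 340 - 6·54 = 16 and Qs = 3·54 - 92 = 70.
Surplus = Qs - Qd = 54.
Government expenditure = surplus × support price = 54 × 54 = 2916.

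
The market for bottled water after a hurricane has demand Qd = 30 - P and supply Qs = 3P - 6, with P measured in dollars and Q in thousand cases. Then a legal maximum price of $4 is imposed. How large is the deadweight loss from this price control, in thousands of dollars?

150

Without the control the market clears where 30 - P = 3P - 6, i.e. P* = 9 and Q* = 21.
Because the ceiling (4) lies below the market-clearing price, it is binding.
At P = 4: Qd = 30 - 4 = 26 and Qs = 3·4 - 6 = 6.
Quantity traded falls to 6. At Q = 6 the demand price is 30 - 6 = 24 and the supply price is (6 + 6)/3 = 4.
Deadweight loss = ½ · (24 - 4) · (21 - 6) = ½ · 20 · 15 = 150.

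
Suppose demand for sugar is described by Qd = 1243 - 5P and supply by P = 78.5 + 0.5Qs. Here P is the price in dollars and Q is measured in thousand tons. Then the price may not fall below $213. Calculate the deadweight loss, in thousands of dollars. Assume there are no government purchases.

1478.75

Rearranging supply gives Qs = 2P - 157. Without the control the market clears where 1243 - 5P = 2P - 157, i.e. P* = 200 and Q* = 243.
Because the floor (213) lies above the market-clearing price, it is binding.
At P = 213: Qd = 1243 - 5·213 = 178 and Qs = 2·213 - 157 = 269.
Quantity traded falls to 178. At Q = 178 the demand price is (1243 - 178)/5 = 213 and the supply price is (157 + 178)/2 = 167.5.
Deadweight loss = ½ · (213 - 167.5) · (243 - 178) = ½ · 45.5 · 65 = 1478.75.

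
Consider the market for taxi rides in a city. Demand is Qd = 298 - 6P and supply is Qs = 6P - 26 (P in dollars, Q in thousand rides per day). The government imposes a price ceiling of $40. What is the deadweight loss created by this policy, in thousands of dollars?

0

Equilibrium: 298 - 6P = 6P - 26, so 324 = 12P and P* = 27, Q* = 136.
The ceiling of 40 is above the equilibrium price 27, so it is not binding; the market clears at P* = 27, Q* = 136.
Since the control does not bind, no trades are prevented and deadweight loss is zero.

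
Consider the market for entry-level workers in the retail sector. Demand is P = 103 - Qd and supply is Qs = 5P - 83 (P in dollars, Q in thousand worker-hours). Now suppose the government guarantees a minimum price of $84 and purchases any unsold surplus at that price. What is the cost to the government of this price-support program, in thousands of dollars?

Rearranging demand gives Qd = 103 - P. Without the control the market clears where 103 - P = 5P - 83, i.e. P* = 31 and Q* = 72.
Since 84 > 31, the floor is binding.
At P = 84: Qd = 103 - 84 = 19 and Qs = 5·84 - 83 = 337.
Surplus = Qs - Qd = 318.
Government expenditure = surplus × support price = 318 × 84 = 26712.

26712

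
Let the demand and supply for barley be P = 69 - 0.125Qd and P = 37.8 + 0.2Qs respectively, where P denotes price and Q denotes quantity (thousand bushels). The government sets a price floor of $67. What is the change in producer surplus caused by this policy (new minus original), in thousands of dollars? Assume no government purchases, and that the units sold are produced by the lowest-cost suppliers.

Rearranging demand gives Qd = 552 - 8P; rearranging supply gives Qs = 5P - 189. In a free market, 552 - 8P = 5P - 189 gives the equilibrium P* = 57, Q* = 96.
Since 67 > 57, the floor is binding.
At P = 67: Qd = 552 - 8·67 = 16 and Qs = 5·67 - 189 = 146.
Producer surplus without the control is ½ · (57 - 37.8) · 96 = 921.6.
With the floor, 16 units are sold at 67. The supply price at Q = 16 is 41, so PS = ½ · [(67 - 37.8) + (67 - 41)] · 16 = 441.6.
Change in producer surplus = 441.6 - 921.6 = -480.

-480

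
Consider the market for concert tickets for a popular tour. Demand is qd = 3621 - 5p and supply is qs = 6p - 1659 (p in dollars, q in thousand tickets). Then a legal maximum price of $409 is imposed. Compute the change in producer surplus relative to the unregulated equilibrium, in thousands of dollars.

-71568

In a free market, 3621 - 5p = 6p - 1659 gives the equilibrium p* = 480, q* = 1221.
Because the ceiling (409) lies below the market-clearing price, it is binding.
At p = 409: qd = 3621 - 5·409 = 1576 and qs = 6·409 - 1659 = 795.
Producer surplus without the control is ½ · (480 - 276.5) · 1221 = 124236.75.
With the ceiling, producers sell 795 units at 409, so PS = ½ · (409 - 276.5) · 795 = 52668.75.
Change in producer surplus = 52668.75 - 124236.75 = -71568.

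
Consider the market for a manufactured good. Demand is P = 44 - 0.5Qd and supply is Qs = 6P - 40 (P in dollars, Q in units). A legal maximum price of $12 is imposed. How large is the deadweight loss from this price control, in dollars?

Rearranging demand gives Qd = 88 - 2P. Without the control the market clears where 88 - 2P = 6P - 40, i.e. P* = 16 and Q* = 56.
Because the ceiling (12) lies below the market-clearing price, it is binding.
At P = 12: Qd = 88 - 2·12 = 64 and Qs = 6·12 - 40 = 32.
Quantity traded falls to 32. At Q = 32 the demand price is (88 - 32)/2 = 28 and the supply price is (40 + 32)/6 = 12.
Deadweight loss = ½ · (28 - 12) · (56 - 32) = ½ · 16 · 24 = 192.

192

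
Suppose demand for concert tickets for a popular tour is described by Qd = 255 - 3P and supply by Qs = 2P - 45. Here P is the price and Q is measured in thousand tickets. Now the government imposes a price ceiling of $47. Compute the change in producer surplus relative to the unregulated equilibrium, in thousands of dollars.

-806

Equilibrium: 255 - 3P = 2P - 45, so 300 = 5P and P* = 60, Q* = 75.
Because the ceiling (47) lies below the market-clearing price, it is binding.
At P = 47: Qd = 255 - 3·47 = 114 and Qs = 2·47 - 45 = 49.
Producer surplus without the control is ½ · (60 - 22.5) · 75 = 1406.25.
With the ceiling, producers sell 49 units at 47, so PS = ½ · (47 - 22.5) · 49 = 600.25.
Change in producer surplus = 600.25 - 1406.25 = -806.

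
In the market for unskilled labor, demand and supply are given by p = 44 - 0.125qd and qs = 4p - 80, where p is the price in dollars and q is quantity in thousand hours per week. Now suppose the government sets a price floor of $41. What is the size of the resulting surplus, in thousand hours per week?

60

Rearranging demand gives qd = 352 - 8p. Equilibrium: 352 - 8p = 4p - 80, so 432 = 12p and p* = 36, q* = 64.
Because the floor (41) lies above the market-clearing price, it is binding.
At p = 41: qd = 352 - 8·41 = 24 and qs = 4·41 - 80 = 84.
Surplus = qs - qd = 84 - 24 = 60.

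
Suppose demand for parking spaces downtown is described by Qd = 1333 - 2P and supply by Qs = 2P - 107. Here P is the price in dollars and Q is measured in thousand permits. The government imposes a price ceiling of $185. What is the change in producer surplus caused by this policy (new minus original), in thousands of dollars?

Setting quantity demanded equal to quantity supplied, 1333 - 2P = 2P - 107, gives P* = 360 and Q* = 613.
Since 185 < 360, the ceiling is binding.
At P = 185: Qd = 1333 - 2·185 = 963 and Qs = 2·185 - 107 = 263.
Producer surplus without the control is ½ · (360 - 53.5) · 613 = 93942.25.
With the ceiling, producers sell 263 units at 185, so PS = ½ · (185 - 53.5) · 263 = 17292.25.
Change in producer surplus = 17292.25 - 93942.25 = -76650.

-76650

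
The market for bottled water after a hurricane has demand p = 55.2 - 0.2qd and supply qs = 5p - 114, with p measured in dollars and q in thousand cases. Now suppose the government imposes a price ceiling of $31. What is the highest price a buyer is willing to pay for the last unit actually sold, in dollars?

Rearranging demand gives qd = 276 - 5p. In a free market, 276 - 5p = 5p - 114 gives the equilibrium p* = 39, q* = 81.
Since 31 < 39, the ceiling is binding.
At p = 31: qd = 276 - 5·31 = 121 and qs = 5·31 - 114 = 41.
Only 41 units reach the market. On the demand curve, the marginal buyer's willingness to pay at q = 41 is (276 - 41)/5 = 47.

47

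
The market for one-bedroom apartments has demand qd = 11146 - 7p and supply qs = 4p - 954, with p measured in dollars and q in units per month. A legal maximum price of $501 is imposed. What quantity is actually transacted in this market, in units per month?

1050

Without the control the market clears where 11146 - 7p = 4p - 954, i.e. p* = 1100 and q* = 3446.
Since 501 < 1100, the ceiling is binding.
At p = 501: qd = 11146 - 7·501 = 7639 and qs = 4·501 - 954 = 1050.
The quantity actually transacted is the short side, supply: 1050.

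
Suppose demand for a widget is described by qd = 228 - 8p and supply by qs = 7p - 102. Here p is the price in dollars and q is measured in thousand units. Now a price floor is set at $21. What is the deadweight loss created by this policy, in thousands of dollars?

0

Setting quantity demanded equal to quantity supplied, 228 - 8p = 7p - 102, gives p* = 22 and q* = 52.
Since 21 is below p* = 22, the floor does not bind and the free-market outcome prevails.
Since the control does not bind, no trades are prevented and deadweight loss is zero.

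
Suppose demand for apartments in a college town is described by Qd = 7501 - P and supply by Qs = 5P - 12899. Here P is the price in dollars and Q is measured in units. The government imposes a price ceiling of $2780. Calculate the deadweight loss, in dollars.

Without the control the market clears where 7501 - P = 5P - 12899, i.e. P* = 3400 and Q* = 4101.
Because the ceiling (2780) lies below the market-clearing price, it is binding.
At P = 2780: Qd = 7501 - 2780 = 4721 and Qs = 5·2780 - 12899 = 1001.
Quantity traded falls to 1001. At Q = 1001 the demand price is 7501 - 1001 = 6500 and the supply price is (12899 + 1001)/5 = 2780.
Deadweight loss = ½ · (6500 - 2780) · (4101 - 1001) = ½ · 3720 · 3100 = 5766000.

5766000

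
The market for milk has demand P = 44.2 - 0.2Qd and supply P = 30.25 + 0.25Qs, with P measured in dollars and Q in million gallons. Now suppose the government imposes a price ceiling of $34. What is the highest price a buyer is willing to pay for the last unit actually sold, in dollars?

Rearranging demand gives Qd = 221 - 5P; rearranging supply gives Qs = 4P - 121. Without the control the market clears where 221 - 5P = 4P - 121, i.e. P* = 38 and Q* = 31.
Since 34 < 38, the ceiling is binding.
At P = 34: Qd = 221 - 5·34 = 51 and Qs = 4·34 - 121 = 15.
Only 15 units reach the market. On the demand curve, the marginal buyer's willingness to pay at Q = 15 is (221 - 15)/5 = 41.2.

41.2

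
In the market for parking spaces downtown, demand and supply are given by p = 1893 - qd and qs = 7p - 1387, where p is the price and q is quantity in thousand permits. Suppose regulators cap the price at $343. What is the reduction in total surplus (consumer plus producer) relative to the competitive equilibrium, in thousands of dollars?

Rearranging demand gives qd = 1893 - p. In a free market, 1893 - p = 7p - 1387 gives the equilibrium p* = 410, q* = 1483.
The ceiling of 343 is below the equilibrium price 410, so it binds.
At p = 343: qd = 1893 - 343 = 1550 and qs = 7·343 - 1387 = 1014.
Quantity traded falls to 1014. At q = 1014 the demand price is 1893 - 1014 = 879 and the supply price is (1387 + 1014)/7 = 343.
Deadweight loss = ½ · (879 - 343) · (1483 - 1014) = ½ · 536 · 469 = 125692.

125692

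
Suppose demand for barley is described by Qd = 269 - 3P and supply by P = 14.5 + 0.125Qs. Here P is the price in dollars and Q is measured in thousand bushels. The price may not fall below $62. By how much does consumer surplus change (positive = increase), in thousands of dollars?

-3334.5

Rearranging supply gives Qs = 8P - 116. Equilibrium: 269 - 3P = 8P - 116, so 385 = 11P and P* = 35, Q* = 164.
Because the floor (62) lies above the market-clearing price, it is binding.
At P = 62: Qd = 269 - 3·62 = 83 and Qs = 8·62 - 116 = 380.
Consumer surplus without the control is ½ · (269/3 - 35) · 164 = 13448/3.
With the floor, consumers buy 83 units at 62, so CS = ½ · (269/3 - 62) · 83 = 6889/6.
Change in consumer surplus = 6889/6 - 13448/3 = -3334.5.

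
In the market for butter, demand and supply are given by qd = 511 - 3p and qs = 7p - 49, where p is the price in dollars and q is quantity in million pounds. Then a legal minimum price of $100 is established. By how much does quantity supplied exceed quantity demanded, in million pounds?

440

Equilibrium: 511 - 3p = 7p - 49, so 560 = 10p and p* = 56, q* = 343.
Because the floor (100) lies above the market-clearing price, it is binding.
At p = 100: qd = 511 - 3·100 = 211 and qs = 7·100 - 49 = 651.
Surplus = qs - qd = 651 - 211 = 440.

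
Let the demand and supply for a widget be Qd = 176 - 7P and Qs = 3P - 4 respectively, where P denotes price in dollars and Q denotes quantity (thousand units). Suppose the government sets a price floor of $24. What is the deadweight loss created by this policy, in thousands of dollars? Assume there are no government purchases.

420

Without the control the market clears where 176 - 7P = 3P - 4, i.e. P* = 18 and Q* = 50.
Since 24 > 18, the floor is binding.
At P = 24: Qd = 176 - 7·24 = 8 and Qs = 3·24 - 4 = 68.
Quantity traded falls to 8. At Q = 8 the demand price is (176 - 8)/7 = 24 and the supply price is (4 + 8)/3 = 4.
Deadweight loss = ½ · (24 - 4) · (50 - 8) = ½ · 20 · 42 = 420.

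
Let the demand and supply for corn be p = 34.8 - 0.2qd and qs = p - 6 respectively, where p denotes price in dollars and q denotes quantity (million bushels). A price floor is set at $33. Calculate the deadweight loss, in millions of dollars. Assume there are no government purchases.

135

Rearranging demand gives qd = 174 - 5p. Equilibrium: 174 - 5p = p - 6, so 180 = 6p and p* = 30, q* = 24.
Because the floor (33) lies above the market-clearing price, it is binding.
At p = 33: qd = 174 - 5·33 = 9 and qs = 33 - 6 = 27.
Quantity traded falls to 9. At q = 9 the demand price is (174 - 9)/5 = 33 and the supply price is 6 + 9 = 15.
Deadweight loss = ½ · (33 - 15) · (24 - 9) = ½ · 18 · 15 = 135.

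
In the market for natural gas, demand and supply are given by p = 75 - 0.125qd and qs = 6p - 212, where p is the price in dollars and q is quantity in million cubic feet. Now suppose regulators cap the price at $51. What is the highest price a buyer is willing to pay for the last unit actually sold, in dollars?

Rearranging demand gives qd = 600 - 8p. Equilibrium: 600 - 8p = 6p - 212, so 812 = 14p and p* = 58, q* = 136.
Because the ceiling (51) lies below the market-clearing price, it is binding.
At p = 51: qd = 600 - 8·51 = 192 and qs = 6·51 - 212 = 94.
Only 94 units reach the market. On the demand curve, the marginal buyer's willingness to pay at q = 94 is (600 - 94)/8 = 63.25.

63.25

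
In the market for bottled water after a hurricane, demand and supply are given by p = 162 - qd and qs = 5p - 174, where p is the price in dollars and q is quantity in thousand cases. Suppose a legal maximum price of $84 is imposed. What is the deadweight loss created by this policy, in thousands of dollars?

Rearranging demand gives qd = 162 - p. In a free market, 162 - p = 5p - 174 gives the equilibrium p* = 56, q* = 106.
Since 84 is above p* = 56, the ceiling does not bind and the free-market outcome prevails.
Since the control does not bind, no trades are prevented and deadweight loss is zero.

0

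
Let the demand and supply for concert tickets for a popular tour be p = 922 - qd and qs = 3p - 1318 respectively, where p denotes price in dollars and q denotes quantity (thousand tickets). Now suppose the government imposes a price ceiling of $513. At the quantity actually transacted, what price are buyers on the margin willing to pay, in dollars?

Rearranging demand gives qd = 922 - p. Without the control the market clears where 922 - p = 3p - 1318, i.e. p* = 560 and q* = 362.
The ceiling of 513 is below the equilibrium price 560, so it binds.
At p = 513: qd = 922 - 513 = 409 and qs = 3·513 - 1318 = 221.
Only 221 units reach the market. On the demand curve, the marginal buyer's willingness to pay at q = 221 is (922 - 221) = 701.

701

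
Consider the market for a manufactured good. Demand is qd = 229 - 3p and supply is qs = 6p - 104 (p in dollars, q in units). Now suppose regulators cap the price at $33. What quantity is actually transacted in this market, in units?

94

Setting quantity demanded equal to quantity supplied, 229 - 3p = 6p - 104, gives p* = 37 and q* = 118.
Since 33 < 37, the ceiling is binding.
At p = 33: qd = 229 - 3·33 = 130 and qs = 6·33 - 104 = 94.
The quantity actually transacted is the short side, supply: 94.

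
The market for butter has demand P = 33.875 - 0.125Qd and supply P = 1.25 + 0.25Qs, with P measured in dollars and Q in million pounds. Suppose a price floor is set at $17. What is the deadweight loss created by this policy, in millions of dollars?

0

Rearranging demand gives Qd = 271 - 8P; rearranging supply gives Qs = 4P - 5. Without the control the market clears where 271 - 8P = 4P - 5, i.e. P* = 23 and Q* = 87.
The floor of 17 is below the equilibrium price 23, so it is not binding; the market clears at P* = 23, Q* = 87.
Since the control does not bind, no trades are prevented and deadweight loss is zero.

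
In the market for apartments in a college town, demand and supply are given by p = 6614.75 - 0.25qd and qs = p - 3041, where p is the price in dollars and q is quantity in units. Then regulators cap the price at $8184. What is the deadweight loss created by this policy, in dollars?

0

Rearranging demand gives qd = 26459 - 4p. In a free market, 26459 - 4p = p - 3041 gives the equilibrium p* = 5900, q* = 2859.
Since 8184 is above p* = 5900, the ceiling does not bind and the free-market outcome prevails.
Since the control does not bind, no trades are prevented and deadweight loss is zero.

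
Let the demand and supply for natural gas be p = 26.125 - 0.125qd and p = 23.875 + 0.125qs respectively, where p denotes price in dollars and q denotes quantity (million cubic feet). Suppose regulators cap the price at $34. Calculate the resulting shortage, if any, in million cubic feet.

Rearranging demand gives qd = 209 - 8p; rearranging supply gives qs = 8p - 191. In a free market, 209 - 8p = 8p - 191 gives the equilibrium p* = 25, q* = 9.
Since 34 is above p* = 25, the ceiling does not bind and the free-market outcome prevails.
Since the control does not bind, there is no shortage.

0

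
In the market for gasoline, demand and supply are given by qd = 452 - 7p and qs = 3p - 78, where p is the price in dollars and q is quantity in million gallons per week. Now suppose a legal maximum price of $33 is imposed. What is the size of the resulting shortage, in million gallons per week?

Equilibrium: 452 - 7p = 3p - 78, so 530 = 10p and p* = 53, q* = 81.
Since 33 < 53, the ceiling is binding.
At p = 33: qd = 452 - 7·33 = 221 and qs = 3·33 - 78 = 21.
Shortage = qd - qs = 221 - 21 = 200.

200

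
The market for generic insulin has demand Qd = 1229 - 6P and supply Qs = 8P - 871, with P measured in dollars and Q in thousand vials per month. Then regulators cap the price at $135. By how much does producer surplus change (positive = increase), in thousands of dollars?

-4035

In a free market, 1229 - 6P = 8P - 871 gives the equilibrium P* = 150, Q* = 329.
Because the ceiling (135) lies below the market-clearing price, it is binding.
At P = 135: Qd = 1229 - 6·135 = 419 and Qs = 8·135 - 871 = 209.
Producer surplus without the control is ½ · (150 - 108.875) · 329 = 6765.0625.
With the ceiling, producers sell 209 units at 135, so PS = ½ · (135 - 108.875) · 209 = 2730.0625.
Change in producer surplus = 2730.0625 - 6765.0625 = -4035.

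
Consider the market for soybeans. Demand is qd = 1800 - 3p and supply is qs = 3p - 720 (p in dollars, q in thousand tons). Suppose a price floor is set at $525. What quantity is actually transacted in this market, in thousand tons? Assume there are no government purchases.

225

Equilibrium: 1800 - 3p = 3p - 720, so 2520 = 6p and p* = 420, q* = 540.
Since 525 > 420, the floor is binding.
At p = 525: qd = 1800 - 3·525 = 225 and qs = 3·525 - 720 = 855.
The quantity actually transacted is the short side, demand: 225.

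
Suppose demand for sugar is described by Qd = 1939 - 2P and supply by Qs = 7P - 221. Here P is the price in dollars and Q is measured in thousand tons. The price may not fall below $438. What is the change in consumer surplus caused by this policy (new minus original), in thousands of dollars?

-249678

In a free market, 1939 - 2P = 7P - 221 gives the equilibrium P* = 240, Q* = 1459.
Since 438 > 240, the floor is binding.
At P = 438: Qd = 1939 - 2·438 = 1063 and Qs = 7·438 - 221 = 2845.
Consumer surplus without the control is ½ · (969.5 - 240) · 1459 = 532170.25.
With the floor, consumers buy 1063 units at 438, so CS = ½ · (969.5 - 438) · 1063 = 282492.25.
Change in consumer surplus = 282492.25 - 532170.25 = -249678.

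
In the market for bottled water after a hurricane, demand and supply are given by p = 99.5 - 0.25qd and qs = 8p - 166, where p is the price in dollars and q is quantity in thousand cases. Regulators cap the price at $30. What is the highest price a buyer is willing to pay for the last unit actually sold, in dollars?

Rearranging demand gives qd = 398 - 4p. In a free market, 398 - 4p = 8p - 166 gives the equilibrium p* = 47, q* = 210.
Because the ceiling (30) lies below the market-clearing price, it is binding.
At p = 30: qd = 398 - 4·30 = 278 and qs = 8·30 - 166 = 74.
Only 74 units reach the market. On the demand curve, the marginal buyer's willingness to pay at q = 74 is (398 - 74)/4 = 81.

81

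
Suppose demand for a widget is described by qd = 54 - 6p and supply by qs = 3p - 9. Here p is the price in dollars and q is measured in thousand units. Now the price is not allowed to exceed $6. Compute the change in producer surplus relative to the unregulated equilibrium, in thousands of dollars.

-10.5

Equilibrium: 54 - 6p = 3p - 9, so 63 = 9p and p* = 7, q* = 12.
Since 6 < 7, the ceiling is binding.
At p = 6: qd = 54 - 6·6 = 18 and qs = 3·6 - 9 = 9.
Producer surplus without the control is ½ · (7 - 3) · 12 = 24.
With the ceiling, producers sell 9 units at 6, so PS = ½ · (6 - 3) · 9 = 13.5.
Change in producer surplus = 13.5 - 24 = -10.5.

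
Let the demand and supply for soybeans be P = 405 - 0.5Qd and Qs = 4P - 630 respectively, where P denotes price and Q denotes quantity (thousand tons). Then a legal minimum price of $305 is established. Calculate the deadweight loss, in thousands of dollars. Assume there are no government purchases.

Rearranging demand gives Qd = 810 - 2P. In a free market, 810 - 2P = 4P - 630 gives the equilibrium P* = 240, Q* = 330.
Since 305 > 240, the floor is binding.
At P = 305: Qd = 810 - 2·305 = 200 and Qs = 4·305 - 630 = 590.
Quantity traded falls to 200. At Q = 200 the demand price is (810 - 200)/2 = 305 and the supply price is (630 + 200)/4 = 207.5.
Deadweight loss = ½ · (305 - 207.5) · (330 - 200) = ½ · 97.5 · 130 = 6337.5.

6337.5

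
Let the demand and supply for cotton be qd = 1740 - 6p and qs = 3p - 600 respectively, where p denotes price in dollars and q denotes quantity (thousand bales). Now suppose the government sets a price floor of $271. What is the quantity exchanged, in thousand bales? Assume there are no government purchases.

Setting quantity demanded equal to quantity supplied, 1740 - 6p = 3p - 600, gives p* = 260 and q* = 180.
The floor of 271 is above the equilibrium price 260, so it binds.
At p = 271: qd = 1740 - 6·271 = 114 and qs = 3·271 - 600 = 213.
The quantity actually transacted is the short side, demand: 114.

114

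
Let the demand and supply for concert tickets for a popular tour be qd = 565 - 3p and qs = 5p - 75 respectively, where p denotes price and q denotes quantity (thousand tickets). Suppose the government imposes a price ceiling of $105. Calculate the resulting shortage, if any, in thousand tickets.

In a free market, 565 - 3p = 5p - 75 gives the equilibrium p* = 80, q* = 325.
Since 105 is above p* = 80, the ceiling does not bind and the free-market outcome prevails.
Since the control does not bind, there is no shortage.

0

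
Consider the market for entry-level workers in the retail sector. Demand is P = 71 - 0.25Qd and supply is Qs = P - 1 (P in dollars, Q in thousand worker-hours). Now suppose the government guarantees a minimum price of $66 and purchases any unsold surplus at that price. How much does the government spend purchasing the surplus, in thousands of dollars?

Rearranging demand gives Qd = 284 - 4P. Without the control the market clears where 284 - 4P = P - 1, i.e. P* = 57 and Q* = 56.
The floor of 66 is above the equilibrium price 57, so it binds.
At P = 66: Qd = 284 - 4·66 = 20 and Qs = 66 - 1 = 65.
Surplus = Qs - Qd = 45.
Government expenditure = surplus × support price = 45 × 66 = 2970.

2970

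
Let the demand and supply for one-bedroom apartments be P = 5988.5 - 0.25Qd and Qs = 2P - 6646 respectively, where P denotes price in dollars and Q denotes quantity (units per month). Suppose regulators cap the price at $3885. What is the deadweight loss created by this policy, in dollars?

Rearranging demand gives Qd = 23954 - 4P. Setting quantity demanded equal to quantity supplied, 23954 - 4P = 2P - 6646, gives P* = 5100 and Q* = 3554.
The ceiling of 3885 is below the equilibrium price 5100, so it binds.
At P = 3885: Qd = 23954 - 4·3885 = 8414 and Qs = 2·3885 - 6646 = 1124.
Quantity traded falls to 1124. At Q = 1124 the demand price is (23954 - 1124)/4 = 5707.5 and the supply price is (6646 + 1124)/2 = 3885.
Deadweight loss = ½ · (5707.5 - 3885) · (3554 - 1124) = ½ · 1822.5 · 2430 = 2214337.5.

2214337.5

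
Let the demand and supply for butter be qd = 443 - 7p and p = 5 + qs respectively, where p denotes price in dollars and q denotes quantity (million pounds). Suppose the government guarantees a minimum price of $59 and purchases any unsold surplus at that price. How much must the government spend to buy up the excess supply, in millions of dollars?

1416

Rearranging supply gives qs = p - 5. Without the control the market clears where 443 - 7p = p - 5, i.e. p* = 56 and q* = 51.
Since 59 > 56, the floor is binding.
At p = 59: qd = 443 - 7·59 = 30 and qs = 59 - 5 = 54.
Surplus = qs - qd = 24.
Government expenditure = surplus × support price = 24 × 59 = 1416.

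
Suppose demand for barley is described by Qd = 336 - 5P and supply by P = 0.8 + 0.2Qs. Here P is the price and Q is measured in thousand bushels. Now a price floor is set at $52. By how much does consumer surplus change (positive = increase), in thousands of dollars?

Rearranging supply gives Qs = 5P - 4. In a free market, 336 - 5P = 5P - 4 gives the equilibrium P* = 34, Q* = 166.
The floor of 52 is above the equilibrium price 34, so it binds.
At P = 52: Qd = 336 - 5·52 = 76 and Qs = 5·52 - 4 = 256.
Consumer surplus without the control is ½ · (67.2 - 34) · 166 = 2755.6.
With the floor, consumers buy 76 units at 52, so CS = ½ · (67.2 - 52) · 76 = 577.6.
Change in consumer surplus = 577.6 - 2755.6 = -2178.

-2178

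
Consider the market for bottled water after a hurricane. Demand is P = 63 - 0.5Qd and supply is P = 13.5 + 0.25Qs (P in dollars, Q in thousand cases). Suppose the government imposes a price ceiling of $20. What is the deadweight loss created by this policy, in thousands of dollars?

Rearranging demand gives Qd = 126 - 2P; rearranging supply gives Qs = 4P - 54. In a free market, 126 - 2P = 4P - 54 gives the equilibrium P* = 30, Q* = 66.
Because the ceiling (20) lies below the market-clearing price, it is binding.
At P = 20: Qd = 126 - 2·20 = 86 and Qs = 4·20 - 54 = 26.
Quantity traded falls to 26. At Q = 26 the demand price is (126 - 26)/2 = 50 and the supply price is (54 + 26)/4 = 20.
Deadweight loss = ½ · (50 - 20) · (66 - 26) = ½ · 30 · 40 = 600.

600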